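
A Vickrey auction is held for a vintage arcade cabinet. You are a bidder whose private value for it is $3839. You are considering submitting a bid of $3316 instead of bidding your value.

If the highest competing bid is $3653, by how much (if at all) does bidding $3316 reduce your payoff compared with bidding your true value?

$186

Bidding your value $3839: you win (since $3839 > $3653) and pay $3653. Payoff $186.
Bidding $3316: you lose. Payoff $0.
The competing bid $3653 lies between your shaded bid and your value, so underbidding forfeits an item you could have won at a profitable price.
Loss from deviating = $186 − ($0) = $186.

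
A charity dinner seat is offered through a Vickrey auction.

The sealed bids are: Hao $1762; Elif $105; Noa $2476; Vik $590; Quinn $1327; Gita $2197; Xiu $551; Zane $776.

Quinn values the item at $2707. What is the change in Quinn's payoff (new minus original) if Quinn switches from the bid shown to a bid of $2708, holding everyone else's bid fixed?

The highest bid among the other bidders is $2476; Quinn's bid doesn't change that.
Original bid $1327: Quinn is not highest (top rival bid is $2476); payoff $0.
Alternative bid $2708: Quinn is highest, pays the top rival bid $2476; payoff $2707 − $2476 = $231.
Change in payoff = $231 − ($0) = $231.

$231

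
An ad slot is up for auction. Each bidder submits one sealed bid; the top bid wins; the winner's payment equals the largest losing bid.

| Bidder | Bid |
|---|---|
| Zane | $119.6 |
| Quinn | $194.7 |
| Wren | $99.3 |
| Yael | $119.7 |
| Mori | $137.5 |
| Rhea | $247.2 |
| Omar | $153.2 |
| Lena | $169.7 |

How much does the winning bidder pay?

$194.7

Highest bid: Rhea at $247.2, so Rhea wins.
Second-highest bid: Quinn at $194.7 — that is the price the winner pays.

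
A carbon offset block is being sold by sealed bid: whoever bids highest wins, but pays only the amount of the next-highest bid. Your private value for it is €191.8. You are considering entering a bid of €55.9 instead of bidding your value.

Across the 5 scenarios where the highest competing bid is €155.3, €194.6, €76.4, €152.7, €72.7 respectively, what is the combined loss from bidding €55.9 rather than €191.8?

€310.1

The deviation costs you only when the competing bid falls strictly between €55.9 and €191.8; elsewhere both bids give the same outcome.
€155.3: truthful payoff €36.5, deviation payoff €0 → loss €36.5.
€194.6: outcomes coincide → loss €0.
€76.4: truthful payoff €115.4, deviation payoff €0 → loss €115.4.
€152.7: truthful payoff €39.1, deviation payoff €0 → loss €39.1.
€72.7: truthful payoff €119.1, deviation payoff €0 → loss €119.1.
Total loss = €36.5 + €115.4 + €39.1 + €119.1 = €310.1.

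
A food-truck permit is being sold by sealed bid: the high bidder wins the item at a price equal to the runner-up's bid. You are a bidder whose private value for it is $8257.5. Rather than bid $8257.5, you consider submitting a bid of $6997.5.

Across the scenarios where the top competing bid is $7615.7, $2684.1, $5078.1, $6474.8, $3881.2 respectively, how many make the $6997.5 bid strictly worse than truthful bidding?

The deviation hurts exactly when the highest competing bid lies strictly between $6997.5 and $8257.5 — underbidding then forfeits a profitable win.
$7615.7: inside the interval → strictly worse (loss $641.8).
$2684.1: below both → same outcome either way.
$5078.1: below both → same outcome either way.
$6474.8: below both → same outcome either way.
$3881.2: below both → same outcome either way.
Count: 1.

1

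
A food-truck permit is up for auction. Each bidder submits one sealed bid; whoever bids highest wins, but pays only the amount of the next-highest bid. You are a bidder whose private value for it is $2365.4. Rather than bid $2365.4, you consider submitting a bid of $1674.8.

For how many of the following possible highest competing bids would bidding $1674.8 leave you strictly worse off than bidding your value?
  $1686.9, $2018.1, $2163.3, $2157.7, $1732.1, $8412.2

The deviation hurts exactly when the highest competing bid lies strictly between $1674.8 and $2365.4 — underbidding then forfeits a profitable win.
$1686.9: inside the interval → strictly worse (loss $678.5).
$2018.1: inside the interval → strictly worse (loss $347.3).
$2163.3: inside the interval → strictly worse (loss $202.1).
$2157.7: inside the interval → strictly worse (loss $207.7).
$1732.1: inside the interval → strictly worse (loss $633.3).
$8412.2: above both → same outcome either way.
Count: 5.

5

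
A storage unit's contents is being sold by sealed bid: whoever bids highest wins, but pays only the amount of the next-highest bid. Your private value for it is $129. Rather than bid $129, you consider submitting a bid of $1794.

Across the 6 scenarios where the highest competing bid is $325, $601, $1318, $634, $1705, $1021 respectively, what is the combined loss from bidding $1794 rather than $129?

$4830

The deviation costs you only when the competing bid falls strictly between $129 and $1794; elsewhere both bids give the same outcome.
$325: truthful payoff $0, deviation payoff −$196 → loss $196.
$601: truthful payoff $0, deviation payoff −$472 → loss $472.
$1318: truthful payoff $0, deviation payoff −$1189 → loss $1189.
$634: truthful payoff $0, deviation payoff −$505 → loss $505.
$1705: truthful payoff $0, deviation payoff −$1576 → loss $1576.
$1021: truthful payoff $0, deviation payoff −$892 → loss $892.
Total loss = $196 + $472 + $1189 + $505 + $1576 + $892 = $4830.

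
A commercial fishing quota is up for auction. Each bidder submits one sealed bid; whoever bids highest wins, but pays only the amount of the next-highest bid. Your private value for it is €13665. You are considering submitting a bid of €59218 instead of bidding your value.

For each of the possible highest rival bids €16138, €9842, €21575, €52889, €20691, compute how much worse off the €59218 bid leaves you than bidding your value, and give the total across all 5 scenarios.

The deviation costs you only when the competing bid falls strictly between €13665 and €59218; elsewhere both bids give the same outcome.
€16138: truthful payoff €0, deviation payoff −€2473 → loss €2473.
€9842: outcomes coincide → loss €0.
€21575: truthful payoff €0, deviation payoff −€7910 → loss €7910.
€52889: truthful payoff €0, deviation payoff −€39224 → loss €39224.
€20691: truthful payoff €0, deviation payoff −€7026 → loss €7026.
Total loss = €2473 + €7910 + €39224 + €7026 = €56633.
Truthful bidding weakly dominates here: raising your bid can only win items priced above your value, and lowering it can only forfeit items priced below.

€56633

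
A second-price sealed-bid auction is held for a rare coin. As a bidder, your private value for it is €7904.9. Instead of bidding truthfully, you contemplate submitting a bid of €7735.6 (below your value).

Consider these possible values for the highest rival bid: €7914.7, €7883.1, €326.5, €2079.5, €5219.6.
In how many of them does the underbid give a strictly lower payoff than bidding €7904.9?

1

The deviation hurts exactly when the highest competing bid lies strictly between €7735.6 and €7904.9 — underbidding then forfeits a profitable win.
€7914.7: above both → same outcome either way.
€7883.1: inside the interval → strictly worse (loss €21.8).
€326.5: below both → same outcome either way.
€2079.5: below both → same outcome either way.
€5219.6: below both → same outcome either way.
Count: 1.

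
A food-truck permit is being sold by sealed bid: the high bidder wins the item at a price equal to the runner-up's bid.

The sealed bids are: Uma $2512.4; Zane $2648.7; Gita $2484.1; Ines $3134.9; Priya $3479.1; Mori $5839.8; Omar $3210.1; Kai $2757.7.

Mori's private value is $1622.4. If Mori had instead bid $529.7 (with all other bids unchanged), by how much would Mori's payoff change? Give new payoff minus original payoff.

$1856.7

The highest bid among the other bidders is $3479.1; Mori's bid doesn't change that.
Original bid $5839.8: Mori is highest, pays the top rival bid $3479.1; payoff $1622.4 − $3479.1 = −$1856.7.
Alternative bid $529.7: Mori is not highest (top rival bid is $3479.1); payoff $0.
Change in payoff = $0 − (−$1856.7) = $1856.7.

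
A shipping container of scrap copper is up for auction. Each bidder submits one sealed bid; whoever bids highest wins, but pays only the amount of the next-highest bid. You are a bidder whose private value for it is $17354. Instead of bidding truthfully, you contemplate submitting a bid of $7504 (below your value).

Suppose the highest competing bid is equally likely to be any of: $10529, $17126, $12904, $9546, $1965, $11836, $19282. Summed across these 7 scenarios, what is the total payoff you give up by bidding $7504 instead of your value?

The deviation costs you only when the competing bid falls strictly between $7504 and $17354; elsewhere both bids give the same outcome.
$10529: truthful payoff $6825, deviation payoff $0 → loss $6825.
$17126: truthful payoff $228, deviation payoff $0 → loss $228.
$12904: truthful payoff $4450, deviation payoff $0 → loss $4450.
$9546: truthful payoff $7808, deviation payoff $0 → loss $7808.
$1965: outcomes coincide → loss $0.
$11836: truthful payoff $5518, deviation payoff $0 → loss $5518.
$19282: outcomes coincide → loss $0.
Total loss = $6825 + $228 + $4450 + $7808 + $5518 = $24829.

$24829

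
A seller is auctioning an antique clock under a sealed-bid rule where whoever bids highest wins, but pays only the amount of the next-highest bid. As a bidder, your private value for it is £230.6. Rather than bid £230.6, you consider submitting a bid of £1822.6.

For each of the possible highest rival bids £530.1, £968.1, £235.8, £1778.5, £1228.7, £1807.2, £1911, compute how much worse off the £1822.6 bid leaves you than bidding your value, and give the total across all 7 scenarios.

The deviation costs you only when the competing bid falls strictly between £230.6 and £1822.6; elsewhere both bids give the same outcome.
£530.1: truthful payoff £0, deviation payoff −£299.5 → loss £299.5.
£968.1: truthful payoff £0, deviation payoff −£737.5 → loss £737.5.
£235.8: truthful payoff £0, deviation payoff −£5.2 → loss £5.2.
£1778.5: truthful payoff £0, deviation payoff −£1547.9 → loss £1547.9.
£1228.7: truthful payoff £0, deviation payoff −£998.1 → loss £998.1.
£1807.2: truthful payoff £0, deviation payoff −£1576.6 → loss £1576.6.
£1911: outcomes coincide → loss £0.
Total loss = £299.5 + £737.5 + £5.2 + £1547.9 + £998.1 + £1576.6 = £5164.8.
Truthful bidding weakly dominates here: raising your bid can only win items priced above your value, and lowering it can only forfeit items priced below.

£5164.8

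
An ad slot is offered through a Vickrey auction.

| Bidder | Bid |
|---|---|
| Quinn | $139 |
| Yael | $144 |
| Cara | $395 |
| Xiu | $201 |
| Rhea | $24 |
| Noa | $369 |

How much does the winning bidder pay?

$369

Highest bid: Cara at $395, so Cara wins.
Second-highest bid: Noa at $369 — that is the price the winner pays.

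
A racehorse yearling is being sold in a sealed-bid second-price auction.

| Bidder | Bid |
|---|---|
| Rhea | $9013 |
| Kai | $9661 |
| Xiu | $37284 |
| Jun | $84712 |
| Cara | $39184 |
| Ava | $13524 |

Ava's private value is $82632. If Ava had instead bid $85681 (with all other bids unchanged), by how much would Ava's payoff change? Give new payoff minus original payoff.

The highest bid among the other bidders is $84712; Ava's bid doesn't change that.
Original bid $13524: Ava is not highest (top rival bid is $84712); payoff $0.
Alternative bid $85681: Ava is highest, pays the top rival bid $84712; payoff $82632 − $84712 = −$2080.
Change in payoff = −$2080 − ($0) = −$2080.

−$2080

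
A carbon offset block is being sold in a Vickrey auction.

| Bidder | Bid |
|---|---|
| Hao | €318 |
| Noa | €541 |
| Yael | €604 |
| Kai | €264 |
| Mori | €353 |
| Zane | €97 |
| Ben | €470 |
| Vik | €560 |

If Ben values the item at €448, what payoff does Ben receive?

€0

Highest bid: Yael at €604, so Yael wins.
Second-highest bid: Vik at €560 — that is the price the winner pays.
Ben did not win, so Ben pays nothing and receives nothing: payoff €0.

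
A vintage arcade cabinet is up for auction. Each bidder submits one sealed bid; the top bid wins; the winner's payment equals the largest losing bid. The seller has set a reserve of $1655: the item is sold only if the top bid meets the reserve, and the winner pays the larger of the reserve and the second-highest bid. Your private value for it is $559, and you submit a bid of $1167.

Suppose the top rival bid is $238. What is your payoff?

$0

Your bid $1167 is the highest bid but falls below the reserve $1655, so the item goes unsold. Payoff $0.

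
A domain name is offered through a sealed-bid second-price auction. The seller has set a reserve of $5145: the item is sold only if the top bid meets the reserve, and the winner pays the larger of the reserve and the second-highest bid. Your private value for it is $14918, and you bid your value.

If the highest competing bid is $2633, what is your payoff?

Your bid $14918 is the highest and exceeds the reserve.
Price = max(second-highest bid, reserve) = max($2633, $5145) = $5145.
Payoff = $14918 − $5145 = $9773.

$9773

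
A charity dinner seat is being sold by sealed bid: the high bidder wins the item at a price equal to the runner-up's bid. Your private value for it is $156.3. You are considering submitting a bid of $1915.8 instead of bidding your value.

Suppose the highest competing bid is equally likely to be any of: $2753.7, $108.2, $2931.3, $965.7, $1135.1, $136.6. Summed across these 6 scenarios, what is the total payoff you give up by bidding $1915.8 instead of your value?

The deviation costs you only when the competing bid falls strictly between $156.3 and $1915.8; elsewhere both bids give the same outcome.
$2753.7: outcomes coincide → loss $0.
$108.2: outcomes coincide → loss $0.
$2931.3: outcomes coincide → loss $0.
$965.7: truthful payoff $0, deviation payoff −$809.4 → loss $809.4.
$1135.1: truthful payoff $0, deviation payoff −$978.8 → loss $978.8.
$136.6: outcomes coincide → loss $0.
Total loss = $809.4 + $978.8 = $1788.2.

$1788.2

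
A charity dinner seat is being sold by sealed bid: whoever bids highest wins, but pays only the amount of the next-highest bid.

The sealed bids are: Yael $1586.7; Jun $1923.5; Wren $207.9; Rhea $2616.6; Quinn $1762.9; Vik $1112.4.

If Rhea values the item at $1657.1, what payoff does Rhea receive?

Highest bid: Rhea at $2616.6, so Rhea wins.
Second-highest bid: Jun at $1923.5 — that is the price the winner pays.
Rhea's payoff = value − price = $1657.1 − $1923.5 = −$266.4.

−$266.4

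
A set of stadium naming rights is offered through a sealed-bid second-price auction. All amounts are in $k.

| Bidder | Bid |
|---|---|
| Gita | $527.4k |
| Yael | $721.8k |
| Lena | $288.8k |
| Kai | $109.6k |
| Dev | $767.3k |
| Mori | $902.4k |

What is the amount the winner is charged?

$767.3k

Highest bid: Mori at $902.4k, so Mori wins.
Second-highest bid: Dev at $767.3k — that is the price the winner pays.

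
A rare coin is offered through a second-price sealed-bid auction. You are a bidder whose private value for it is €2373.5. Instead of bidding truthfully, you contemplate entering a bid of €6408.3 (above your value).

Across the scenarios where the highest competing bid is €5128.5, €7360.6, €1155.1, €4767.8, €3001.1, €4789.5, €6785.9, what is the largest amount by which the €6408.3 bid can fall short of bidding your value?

€5128.5: truthful gives €0, deviation gives −€2755 → loss €2755.
€7360.6: same outcome either way → loss €0.
€1155.1: same outcome either way → loss €0.
€4767.8: truthful gives €0, deviation gives −€2394.3 → loss €2394.3.
€3001.1: truthful gives €0, deviation gives −€627.6 → loss €627.6.
€4789.5: truthful gives €0, deviation gives −€2416 → loss €2416.
€6785.9: same outcome either way → loss €0.
Maximum loss: €2755.

€2755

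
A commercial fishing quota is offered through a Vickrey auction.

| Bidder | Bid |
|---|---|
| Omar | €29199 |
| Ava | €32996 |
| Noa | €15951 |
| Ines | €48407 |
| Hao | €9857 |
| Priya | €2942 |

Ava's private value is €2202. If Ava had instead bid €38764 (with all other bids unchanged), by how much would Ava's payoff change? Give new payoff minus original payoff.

€0

The highest bid among the other bidders is €48407; Ava's bid doesn't change that.
Original bid €32996: Ava is not highest (top rival bid is €48407); payoff €0.
Alternative bid €38764: Ava is not highest (top rival bid is €48407); payoff €0.
Change in payoff = €0 − (€0) = €0.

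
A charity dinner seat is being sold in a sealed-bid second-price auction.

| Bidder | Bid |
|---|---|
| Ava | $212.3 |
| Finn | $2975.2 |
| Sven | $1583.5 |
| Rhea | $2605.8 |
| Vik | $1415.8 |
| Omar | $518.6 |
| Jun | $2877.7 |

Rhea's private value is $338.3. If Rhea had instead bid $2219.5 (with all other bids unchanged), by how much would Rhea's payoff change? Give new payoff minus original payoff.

The highest bid among the other bidders is $2975.2; Rhea's bid doesn't change that.
Original bid $2605.8: Rhea is not highest (top rival bid is $2975.2); payoff $0.
Alternative bid $2219.5: Rhea is not highest (top rival bid is $2975.2); payoff $0.
Change in payoff = $0 − ($0) = $0.

$0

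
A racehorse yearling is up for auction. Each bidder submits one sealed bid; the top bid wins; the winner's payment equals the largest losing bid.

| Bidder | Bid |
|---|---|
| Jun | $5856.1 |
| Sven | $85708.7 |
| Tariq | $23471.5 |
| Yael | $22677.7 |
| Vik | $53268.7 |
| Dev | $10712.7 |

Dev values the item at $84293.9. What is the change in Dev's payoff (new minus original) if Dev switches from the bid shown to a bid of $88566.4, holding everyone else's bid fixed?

The highest bid among the other bidders is $85708.7; Dev's bid doesn't change that.
Original bid $10712.7: Dev is not highest (top rival bid is $85708.7); payoff $0.
Alternative bid $88566.4: Dev is highest, pays the top rival bid $85708.7; payoff $84293.9 − $85708.7 = −$1414.8.
Change in payoff = −$1414.8 − ($0) = −$1414.8.

−$1414.8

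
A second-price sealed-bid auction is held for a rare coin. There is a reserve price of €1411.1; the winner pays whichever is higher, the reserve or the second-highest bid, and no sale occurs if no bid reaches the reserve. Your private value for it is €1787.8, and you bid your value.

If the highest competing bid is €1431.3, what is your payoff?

€356.5

Your bid €1787.8 is the highest and exceeds the reserve.
Price = max(second-highest bid, reserve) = max(€1431.3, €1411.1) = €1431.3.
Payoff = €1787.8 − €1431.3 = €356.5.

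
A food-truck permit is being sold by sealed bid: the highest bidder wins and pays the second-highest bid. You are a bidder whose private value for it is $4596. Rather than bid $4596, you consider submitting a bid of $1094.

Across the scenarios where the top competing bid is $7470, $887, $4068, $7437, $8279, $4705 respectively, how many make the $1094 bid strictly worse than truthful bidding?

The deviation hurts exactly when the highest competing bid lies strictly between $1094 and $4596 — underbidding then forfeits a profitable win.
$7470: above both → same outcome either way.
$887: below both → same outcome either way.
$4068: inside the interval → strictly worse (loss $528).
$7437: above both → same outcome either way.
$8279: above both → same outcome either way.
$4705: above both → same outcome either way.
Count: 1.

1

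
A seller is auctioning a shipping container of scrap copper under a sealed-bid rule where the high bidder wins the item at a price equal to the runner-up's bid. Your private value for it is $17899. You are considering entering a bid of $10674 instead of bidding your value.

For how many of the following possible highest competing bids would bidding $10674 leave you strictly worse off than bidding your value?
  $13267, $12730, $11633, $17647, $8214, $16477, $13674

6

The deviation hurts exactly when the highest competing bid lies strictly between $10674 and $17899 — underbidding then forfeits a profitable win.
$13267: inside the interval → strictly worse (loss $4632).
$12730: inside the interval → strictly worse (loss $5169).
$11633: inside the interval → strictly worse (loss $6266).
$17647: inside the interval → strictly worse (loss $252).
$8214: below both → same outcome either way.
$16477: inside the interval → strictly worse (loss $1422).
$13674: inside the interval → strictly worse (loss $4225).
Count: 6.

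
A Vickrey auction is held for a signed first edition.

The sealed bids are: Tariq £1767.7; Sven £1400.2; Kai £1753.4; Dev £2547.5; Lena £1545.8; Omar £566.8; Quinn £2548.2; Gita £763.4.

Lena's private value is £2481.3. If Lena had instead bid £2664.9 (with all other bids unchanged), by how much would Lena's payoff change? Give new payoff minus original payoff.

The highest bid among the other bidders is £2548.2; Lena's bid doesn't change that.
Original bid £1545.8: Lena is not highest (top rival bid is £2548.2); payoff £0.
Alternative bid £2664.9: Lena is highest, pays the top rival bid £2548.2; payoff £2481.3 − £2548.2 = −£66.9.
Change in payoff = −£66.9 − (£0) = −£66.9.

−£66.9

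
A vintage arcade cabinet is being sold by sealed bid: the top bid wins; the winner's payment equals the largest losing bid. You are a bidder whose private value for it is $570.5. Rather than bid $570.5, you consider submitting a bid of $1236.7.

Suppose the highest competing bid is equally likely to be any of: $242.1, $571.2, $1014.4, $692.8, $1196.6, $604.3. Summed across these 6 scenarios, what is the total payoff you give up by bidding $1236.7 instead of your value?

$1226.8

The deviation costs you only when the competing bid falls strictly between $570.5 and $1236.7; elsewhere both bids give the same outcome.
$242.1: outcomes coincide → loss $0.
$571.2: truthful payoff $0, deviation payoff −$0.7 → loss $0.7.
$1014.4: truthful payoff $0, deviation payoff −$443.9 → loss $443.9.
$692.8: truthful payoff $0, deviation payoff −$122.3 → loss $122.3.
$1196.6: truthful payoff $0, deviation payoff −$626.1 → loss $626.1.
$604.3: truthful payoff $0, deviation payoff −$33.8 → loss $33.8.
Total loss = $0.7 + $443.9 + $122.3 + $626.1 + $33.8 = $1226.8.
Truthful bidding weakly dominates here: raising your bid can only win items priced above your value, and lowering it can only forfeit items priced below.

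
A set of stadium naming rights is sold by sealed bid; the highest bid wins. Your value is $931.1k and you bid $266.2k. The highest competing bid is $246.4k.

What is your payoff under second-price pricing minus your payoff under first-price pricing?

You have the highest bid, so you win under either rule.
Second-price: pay $246.4k → payoff $684.7k.
First-price: pay your own bid $266.2k → payoff $664.9k.
Difference = $684.7k − ($664.9k) = $19.8k.

$19.8k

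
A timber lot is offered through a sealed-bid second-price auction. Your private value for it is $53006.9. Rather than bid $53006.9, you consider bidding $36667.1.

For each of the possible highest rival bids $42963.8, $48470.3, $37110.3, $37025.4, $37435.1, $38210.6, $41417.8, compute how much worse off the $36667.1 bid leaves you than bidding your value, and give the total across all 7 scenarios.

The deviation costs you only when the competing bid falls strictly between $36667.1 and $53006.9; elsewhere both bids give the same outcome.
$42963.8: truthful payoff $10043.1, deviation payoff $0 → loss $10043.1.
$48470.3: truthful payoff $4536.6, deviation payoff $0 → loss $4536.6.
$37110.3: truthful payoff $15896.6, deviation payoff $0 → loss $15896.6.
$37025.4: truthful payoff $15981.5, deviation payoff $0 → loss $15981.5.
$37435.1: truthful payoff $15571.8, deviation payoff $0 → loss $15571.8.
$38210.6: truthful payoff $14796.3, deviation payoff $0 → loss $14796.3.
$41417.8: truthful payoff $11589.1, deviation payoff $0 → loss $11589.1.
Total loss = $10043.1 + $4536.6 + $15896.6 + $15981.5 + $15571.8 + $14796.3 + $11589.1 = $88415.
Because the price is fixed by the runner-up's bid, deviating from your value can only change a good outcome into a bad one — never the reverse.

$88415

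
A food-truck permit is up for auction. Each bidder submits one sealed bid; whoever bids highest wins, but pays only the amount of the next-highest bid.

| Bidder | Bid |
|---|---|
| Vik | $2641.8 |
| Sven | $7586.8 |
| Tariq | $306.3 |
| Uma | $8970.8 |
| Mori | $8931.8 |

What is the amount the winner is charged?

$8931.8

Highest bid: Uma at $8970.8, so Uma wins.
Second-highest bid: Mori at $8931.8 — that is the price the winner pays.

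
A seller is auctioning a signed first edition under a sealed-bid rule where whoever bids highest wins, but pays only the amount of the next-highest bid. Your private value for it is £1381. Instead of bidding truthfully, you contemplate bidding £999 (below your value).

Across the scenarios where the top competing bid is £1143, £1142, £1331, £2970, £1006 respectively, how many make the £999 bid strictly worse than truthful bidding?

4

The deviation hurts exactly when the highest competing bid lies strictly between £999 and £1381 — underbidding then forfeits a profitable win.
£1143: inside the interval → strictly worse (loss £238).
£1142: inside the interval → strictly worse (loss £239).
£1331: inside the interval → strictly worse (loss £50).
£2970: above both → same outcome either way.
£1006: inside the interval → strictly worse (loss £375).
Count: 4.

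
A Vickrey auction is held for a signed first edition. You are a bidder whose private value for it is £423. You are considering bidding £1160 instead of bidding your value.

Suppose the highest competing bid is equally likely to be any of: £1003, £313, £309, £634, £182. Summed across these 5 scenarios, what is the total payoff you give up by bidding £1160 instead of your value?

£791

The deviation costs you only when the competing bid falls strictly between £423 and £1160; elsewhere both bids give the same outcome.
£1003: truthful payoff £0, deviation payoff −£580 → loss £580.
£313: outcomes coincide → loss £0.
£309: outcomes coincide → loss £0.
£634: truthful payoff £0, deviation payoff −£211 → loss £211.
£182: outcomes coincide → loss £0.
Total loss = £580 + £211 = £791.
Truthful bidding weakly dominates here: raising your bid can only win items priced above your value, and lowering it can only forfeit items priced below.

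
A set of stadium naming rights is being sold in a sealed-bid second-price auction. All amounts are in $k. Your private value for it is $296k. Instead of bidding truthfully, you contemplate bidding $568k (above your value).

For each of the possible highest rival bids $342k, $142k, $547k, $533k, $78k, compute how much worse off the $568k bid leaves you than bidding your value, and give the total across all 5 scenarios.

The deviation costs you only when the competing bid falls strictly between $296k and $568k; elsewhere both bids give the same outcome.
$342k: truthful payoff $0k, deviation payoff −$46k → loss $46k.
$142k: outcomes coincide → loss $0k.
$547k: truthful payoff $0k, deviation payoff −$251k → loss $251k.
$533k: truthful payoff $0k, deviation payoff −$237k → loss $237k.
$78k: outcomes coincide → loss $0k.
Total loss = $46k + $251k + $237k = $534k.
Because the price is fixed by the runner-up's bid, deviating from your value can only change a good outcome into a bad one — never the reverse.

$534k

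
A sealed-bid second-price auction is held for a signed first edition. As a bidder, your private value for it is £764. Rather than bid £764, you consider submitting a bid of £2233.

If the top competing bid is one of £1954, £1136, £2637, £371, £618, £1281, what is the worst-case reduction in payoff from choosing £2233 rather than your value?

£1190

£1954: truthful gives £0, deviation gives −£1190 → loss £1190.
£1136: truthful gives £0, deviation gives −£372 → loss £372.
£2637: same outcome either way → loss £0.
£371: same outcome either way → loss £0.
£618: same outcome either way → loss £0.
£1281: truthful gives £0, deviation gives −£517 → loss £517.
Maximum loss: £1190.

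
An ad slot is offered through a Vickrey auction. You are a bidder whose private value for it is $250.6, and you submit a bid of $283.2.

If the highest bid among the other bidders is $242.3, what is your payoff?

$8.3

Your bid $283.2 exceeds the highest competing bid $242.3, so you win.
In a second-price auction the winner pays the second-highest bid, $242.3.
Payoff = value − price = $250.6 − $242.3 = $8.3.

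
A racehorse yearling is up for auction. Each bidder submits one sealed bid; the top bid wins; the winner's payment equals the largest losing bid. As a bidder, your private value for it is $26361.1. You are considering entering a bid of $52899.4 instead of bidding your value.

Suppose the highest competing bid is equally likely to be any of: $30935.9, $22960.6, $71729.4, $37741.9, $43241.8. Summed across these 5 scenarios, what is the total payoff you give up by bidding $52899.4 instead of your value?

The deviation costs you only when the competing bid falls strictly between $26361.1 and $52899.4; elsewhere both bids give the same outcome.
$30935.9: truthful payoff $0, deviation payoff −$4574.8 → loss $4574.8.
$22960.6: outcomes coincide → loss $0.
$71729.4: outcomes coincide → loss $0.
$37741.9: truthful payoff $0, deviation payoff −$11380.8 → loss $11380.8.
$43241.8: truthful payoff $0, deviation payoff −$16880.7 → loss $16880.7.
Total loss = $4574.8 + $11380.8 + $16880.7 = $32836.3.

$32836.3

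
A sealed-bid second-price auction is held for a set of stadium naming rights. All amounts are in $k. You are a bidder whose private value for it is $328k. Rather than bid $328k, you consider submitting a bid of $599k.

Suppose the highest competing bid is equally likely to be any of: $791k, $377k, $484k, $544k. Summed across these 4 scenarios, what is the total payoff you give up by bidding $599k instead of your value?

The deviation costs you only when the competing bid falls strictly between $328k and $599k; elsewhere both bids give the same outcome.
$791k: outcomes coincide → loss $0k.
$377k: truthful payoff $0k, deviation payoff −$49k → loss $49k.
$484k: truthful payoff $0k, deviation payoff −$156k → loss $156k.
$544k: truthful payoff $0k, deviation payoff −$216k → loss $216k.
Total loss = $49k + $156k + $216k = $421k.

$421k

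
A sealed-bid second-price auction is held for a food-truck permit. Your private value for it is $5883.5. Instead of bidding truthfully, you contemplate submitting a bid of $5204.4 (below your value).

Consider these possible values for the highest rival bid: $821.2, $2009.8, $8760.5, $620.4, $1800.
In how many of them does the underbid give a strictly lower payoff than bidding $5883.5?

The deviation hurts exactly when the highest competing bid lies strictly between $5204.4 and $5883.5 — underbidding then forfeits a profitable win.
$821.2: below both → same outcome either way.
$2009.8: below both → same outcome either way.
$8760.5: above both → same outcome either way.
$620.4: below both → same outcome either way.
$1800: below both → same outcome either way.
Count: 0.

0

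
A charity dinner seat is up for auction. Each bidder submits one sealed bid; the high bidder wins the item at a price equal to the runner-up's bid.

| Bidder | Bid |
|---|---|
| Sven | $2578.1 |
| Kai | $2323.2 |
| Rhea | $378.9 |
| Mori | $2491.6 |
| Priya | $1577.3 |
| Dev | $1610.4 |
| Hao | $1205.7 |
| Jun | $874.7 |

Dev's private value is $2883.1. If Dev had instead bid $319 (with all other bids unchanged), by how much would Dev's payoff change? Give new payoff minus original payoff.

The highest bid among the other bidders is $2578.1; Dev's bid doesn't change that.
Original bid $1610.4: Dev is not highest (top rival bid is $2578.1); payoff $0.
Alternative bid $319: Dev is not highest (top rival bid is $2578.1); payoff $0.
Change in payoff = $0 − ($0) = $0.

$0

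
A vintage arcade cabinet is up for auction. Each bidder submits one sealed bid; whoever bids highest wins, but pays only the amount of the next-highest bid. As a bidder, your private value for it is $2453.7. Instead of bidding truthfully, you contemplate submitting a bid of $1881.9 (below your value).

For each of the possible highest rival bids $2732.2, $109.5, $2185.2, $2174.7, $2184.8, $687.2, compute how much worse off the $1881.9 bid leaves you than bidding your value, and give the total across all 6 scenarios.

The deviation costs you only when the competing bid falls strictly between $1881.9 and $2453.7; elsewhere both bids give the same outcome.
$2732.2: outcomes coincide → loss $0.
$109.5: outcomes coincide → loss $0.
$2185.2: truthful payoff $268.5, deviation payoff $0 → loss $268.5.
$2174.7: truthful payoff $279, deviation payoff $0 → loss $279.
$2184.8: truthful payoff $268.9, deviation payoff $0 → loss $268.9.
$687.2: outcomes coincide → loss $0.
Total loss = $268.5 + $279 + $268.9 = $816.4.

$816.4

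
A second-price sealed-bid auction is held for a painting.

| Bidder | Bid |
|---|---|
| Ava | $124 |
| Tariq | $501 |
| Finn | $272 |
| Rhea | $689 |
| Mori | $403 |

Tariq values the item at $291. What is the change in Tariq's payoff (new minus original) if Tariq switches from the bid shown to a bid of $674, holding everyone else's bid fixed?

The highest bid among the other bidders is $689; Tariq's bid doesn't change that.
Original bid $501: Tariq is not highest (top rival bid is $689); payoff $0.
Alternative bid $674: Tariq is not highest (top rival bid is $689); payoff $0.
Change in payoff = $0 − ($0) = $0.

$0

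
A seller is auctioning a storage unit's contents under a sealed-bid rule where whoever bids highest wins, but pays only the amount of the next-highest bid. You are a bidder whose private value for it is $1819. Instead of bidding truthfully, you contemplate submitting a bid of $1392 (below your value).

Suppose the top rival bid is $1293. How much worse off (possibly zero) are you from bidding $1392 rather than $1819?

$0

Bidding your value $1819: you win (since $1819 > $1293) and pay $1293. Payoff $526.
Bidding $1392: you win and pay $1293. Payoff $1819 − $1293 = $526.
Difference = $526 − $526 = $0; both bids lead to the same outcome because the competing bid is below both your value and your alternative bid.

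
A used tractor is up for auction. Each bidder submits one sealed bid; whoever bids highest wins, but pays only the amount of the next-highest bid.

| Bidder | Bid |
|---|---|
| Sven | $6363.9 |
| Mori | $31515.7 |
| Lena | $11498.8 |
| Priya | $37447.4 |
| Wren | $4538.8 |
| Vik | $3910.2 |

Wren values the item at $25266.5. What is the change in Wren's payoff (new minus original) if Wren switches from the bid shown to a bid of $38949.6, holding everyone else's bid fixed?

The highest bid among the other bidders is $37447.4; Wren's bid doesn't change that.
Original bid $4538.8: Wren is not highest (top rival bid is $37447.4); payoff $0.
Alternative bid $38949.6: Wren is highest, pays the top rival bid $37447.4; payoff $25266.5 − $37447.4 = −$12180.9.
Change in payoff = −$12180.9 − ($0) = −$12180.9.

−$12180.9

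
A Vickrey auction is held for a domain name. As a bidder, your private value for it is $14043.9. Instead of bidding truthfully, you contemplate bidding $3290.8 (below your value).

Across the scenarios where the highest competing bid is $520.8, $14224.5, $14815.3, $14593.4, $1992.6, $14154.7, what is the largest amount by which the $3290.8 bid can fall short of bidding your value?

$520.8: same outcome either way → loss $0.
$14224.5: same outcome either way → loss $0.
$14815.3: same outcome either way → loss $0.
$14593.4: same outcome either way → loss $0.
$1992.6: same outcome either way → loss $0.
$14154.7: same outcome either way → loss $0.
Maximum loss: $0.

$0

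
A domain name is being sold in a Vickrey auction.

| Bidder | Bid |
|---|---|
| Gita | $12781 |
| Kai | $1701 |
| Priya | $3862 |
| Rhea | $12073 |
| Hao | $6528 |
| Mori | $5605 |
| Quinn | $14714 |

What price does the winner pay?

Highest bid: Quinn at $14714, so Quinn wins.
Second-highest bid: Gita at $12781 — that is the price the winner pays.

$12781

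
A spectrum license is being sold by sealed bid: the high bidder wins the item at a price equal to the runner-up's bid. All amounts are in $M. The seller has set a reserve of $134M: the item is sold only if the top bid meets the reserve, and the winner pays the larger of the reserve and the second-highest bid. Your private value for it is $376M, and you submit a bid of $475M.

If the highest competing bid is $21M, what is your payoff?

$242M

Your bid $475M is the highest and exceeds the reserve.
Price = max(second-highest bid, reserve) = max($21M, $134M) = $134M.
Payoff = $376M − $134M = $242M.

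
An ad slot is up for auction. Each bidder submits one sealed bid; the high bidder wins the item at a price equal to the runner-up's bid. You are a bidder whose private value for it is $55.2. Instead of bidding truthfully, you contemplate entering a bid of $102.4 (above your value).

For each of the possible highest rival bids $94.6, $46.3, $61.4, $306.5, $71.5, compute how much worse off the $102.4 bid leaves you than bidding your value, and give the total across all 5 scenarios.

$61.9

The deviation costs you only when the competing bid falls strictly between $55.2 and $102.4; elsewhere both bids give the same outcome.
$94.6: truthful payoff $0, deviation payoff −$39.4 → loss $39.4.
$46.3: outcomes coincide → loss $0.
$61.4: truthful payoff $0, deviation payoff −$6.2 → loss $6.2.
$306.5: outcomes coincide → loss $0.
$71.5: truthful payoff $0, deviation payoff −$16.3 → loss $16.3.
Total loss = $39.4 + $6.2 + $16.3 = $61.9.
In a second-price auction your bid sets only whether you win, not what you pay, so bidding your true value is weakly dominant.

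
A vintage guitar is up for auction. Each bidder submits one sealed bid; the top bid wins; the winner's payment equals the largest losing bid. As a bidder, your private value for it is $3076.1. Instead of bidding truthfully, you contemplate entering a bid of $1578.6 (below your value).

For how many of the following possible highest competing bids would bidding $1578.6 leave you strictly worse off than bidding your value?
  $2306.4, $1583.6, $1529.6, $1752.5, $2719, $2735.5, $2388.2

6

The deviation hurts exactly when the highest competing bid lies strictly between $1578.6 and $3076.1 — underbidding then forfeits a profitable win.
$2306.4: inside the interval → strictly worse (loss $769.7).
$1583.6: inside the interval → strictly worse (loss $1492.5).
$1529.6: below both → same outcome either way.
$1752.5: inside the interval → strictly worse (loss $1323.6).
$2719: inside the interval → strictly worse (loss $357.1).
$2735.5: inside the interval → strictly worse (loss $340.6).
$2388.2: inside the interval → strictly worse (loss $687.9).
Count: 6.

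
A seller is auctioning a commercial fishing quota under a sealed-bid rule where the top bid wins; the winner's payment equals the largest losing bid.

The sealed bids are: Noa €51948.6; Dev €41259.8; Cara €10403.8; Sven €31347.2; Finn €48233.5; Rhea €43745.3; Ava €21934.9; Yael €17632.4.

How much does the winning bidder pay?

€48233.5

Highest bid: Noa at €51948.6, so Noa wins.
Second-highest bid: Finn at €48233.5 — that is the price the winner pays.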